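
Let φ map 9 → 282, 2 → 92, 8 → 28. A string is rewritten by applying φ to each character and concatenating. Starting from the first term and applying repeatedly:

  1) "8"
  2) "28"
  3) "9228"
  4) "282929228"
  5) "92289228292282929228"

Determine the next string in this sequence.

Applying the rule to each of the 20 symbols of 92289228292282929228 gives the pieces 282 92 92 28 282 92 92 28 92 282 92 92 28 92 282 92 282 92 92 28, which concatenate to the answer.

282929228282929228922829292289228292282929228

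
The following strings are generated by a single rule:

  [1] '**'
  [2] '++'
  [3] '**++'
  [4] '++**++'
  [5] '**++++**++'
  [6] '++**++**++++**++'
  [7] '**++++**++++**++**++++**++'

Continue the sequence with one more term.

++**++**++++**++**++++**++++**++**++++**++

This is a Fibonacci-style word recurrence s(k) = s(k−2)·s(k−1): e.g. **·++ = **++.
The next term joins ++**++**++++**++ and **++++**++++**++**++++**++.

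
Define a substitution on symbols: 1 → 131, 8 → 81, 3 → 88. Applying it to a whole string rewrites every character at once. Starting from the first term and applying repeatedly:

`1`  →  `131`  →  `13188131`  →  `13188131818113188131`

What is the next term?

Replace each of the 20 characters of 13188131818113188131 in place — 131 88 131 81 81 131 88 131 81 131 81 131 131 88 131 81 81 131 88 131 — and concatenate.

13188131818113188131811318113113188131818113188131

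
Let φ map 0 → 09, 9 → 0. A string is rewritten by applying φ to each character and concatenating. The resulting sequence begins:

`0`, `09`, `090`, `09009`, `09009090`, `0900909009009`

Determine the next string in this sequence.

Replace each of the 13 characters of 0900909009009 in place — 09 0 09 09 0 09 0 09 09 0 09 09 0 — and concatenate.

090090900900909009090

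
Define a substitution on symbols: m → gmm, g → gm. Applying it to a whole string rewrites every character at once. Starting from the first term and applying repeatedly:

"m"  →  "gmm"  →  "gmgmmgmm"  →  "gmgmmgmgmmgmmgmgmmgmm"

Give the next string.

gmgmmgmgmmgmmgmgmmgmgmmgmmgmgmmgmmgmgmmgmgmmgmmgmgmmgmm

Replace each of the 21 characters of gmgmmgmgmmgmmgmgmmgmm in place — gm gmm gm gmm gmm gm gmm gm gmm gmm gm gmm gmm gm gmm gm gmm gmm gm gmm gmm — and concatenate.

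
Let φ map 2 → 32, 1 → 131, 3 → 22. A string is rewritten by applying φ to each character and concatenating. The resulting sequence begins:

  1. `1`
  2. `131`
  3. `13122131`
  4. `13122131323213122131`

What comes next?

131221313232131221312232223213122131323213122131

Replace each of the 20 characters of 13122131323213122131 in place — 131 22 131 32 32 131 22 131 22 32 22 32 131 22 131 32 32 131 22 131 — and concatenate.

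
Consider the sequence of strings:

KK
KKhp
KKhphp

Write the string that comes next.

The strings grow by a fixed suffix hp each time.
Applying this once more to KKhphp:

KKhphphp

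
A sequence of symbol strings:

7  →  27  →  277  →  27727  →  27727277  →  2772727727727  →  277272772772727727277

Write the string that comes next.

2772727727727277272772772727727727

From term 3 onward, concatenate the last term with the second-to-last: 27·7 = 277, 277·27 = 27727, …
Continuing: 277272772772727727277 · 2772727727727 gives term 8.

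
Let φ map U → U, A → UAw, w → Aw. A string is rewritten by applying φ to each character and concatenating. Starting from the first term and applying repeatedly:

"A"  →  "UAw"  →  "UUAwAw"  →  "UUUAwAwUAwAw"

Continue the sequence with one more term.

Rewriting each symbol of UUUAwAwUAwAw: U→U, U→U, U→U, A→UAw, w→Aw, A→UAw, w→Aw, U→U, A→UAw, w→Aw, A→UAw, w→Aw, which concatenates to U U U UAw Aw UAw Aw U UAw Aw UAw Aw.

UUUUAwAwUAwAwUUAwAwUAwAw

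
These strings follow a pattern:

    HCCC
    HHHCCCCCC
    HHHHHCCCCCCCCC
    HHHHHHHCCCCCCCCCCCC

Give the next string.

The n-th term is 2n-1 H's then 3n C's (n = 1, 2, …).
For the next term, n = 5, so the run lengths are 9, 15.

HHHHHHHHHCCCCCCCCCCCCCCC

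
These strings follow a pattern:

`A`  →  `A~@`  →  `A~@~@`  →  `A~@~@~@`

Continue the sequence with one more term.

Each term is the previous one with ~@ appended.
One more step from A~@~@~@ gives the answer.

A~@~@~@~@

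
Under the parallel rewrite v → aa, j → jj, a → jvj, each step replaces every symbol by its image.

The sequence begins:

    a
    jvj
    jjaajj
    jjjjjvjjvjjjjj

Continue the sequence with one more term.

Applying the rule to each of the 14 symbols of jjjjjvjjvjjjjj gives the pieces jj jj jj jj jj aa jj jj aa jj jj jj jj jj, which concatenate to the answer.

jjjjjjjjjjaajjjjaajjjjjjjjjj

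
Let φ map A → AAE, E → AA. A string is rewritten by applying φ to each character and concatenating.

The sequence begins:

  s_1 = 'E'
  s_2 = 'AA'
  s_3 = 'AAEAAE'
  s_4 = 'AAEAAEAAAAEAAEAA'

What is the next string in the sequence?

AAEAAEAAAAEAAEAAAAEAAEAAEAAEAAAAEAAEAAAAEAAE

Replace each of the 16 characters of AAEAAEAAAAEAAEAA in place — AAE AAE AA AAE AAE AA AAE AAE AAE AAE AA AAE AAE AA AAE AAE — and concatenate.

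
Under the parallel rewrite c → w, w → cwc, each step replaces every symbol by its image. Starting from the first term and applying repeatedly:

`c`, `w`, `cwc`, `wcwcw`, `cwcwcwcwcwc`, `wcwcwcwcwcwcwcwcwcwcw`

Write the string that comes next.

Rewriting the 21 symbols of wcwcwcwcwcwcwcwcwcwcw one by one yields cwc w cwc w cwc w cwc w cwc w cwc w cwc w cwc w cwc w cwc w cwc; concatenated:

cwcwcwcwcwcwcwcwcwcwcwcwcwcwcwcwcwcwcwcwcwc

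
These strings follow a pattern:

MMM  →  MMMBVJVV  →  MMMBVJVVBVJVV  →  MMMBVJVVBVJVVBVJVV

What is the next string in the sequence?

The strings grow by a fixed suffix BVJVV each time.
One more step from MMMBVJVVBVJVVBVJVV gives the answer.

MMMBVJVVBVJVVBVJVVBVJVV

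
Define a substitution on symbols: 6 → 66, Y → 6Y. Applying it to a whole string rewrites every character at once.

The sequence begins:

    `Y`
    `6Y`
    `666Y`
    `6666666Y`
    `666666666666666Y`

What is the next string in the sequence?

Applying the rule to each of the 16 symbols of 666666666666666Y gives the pieces 66 66 66 66 66 66 66 66 66 66 66 66 66 66 66 6Y, which concatenate to the answer.

6666666666666666666666666666666Y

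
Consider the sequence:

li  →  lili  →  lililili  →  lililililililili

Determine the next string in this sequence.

lililililililililililililililili

Every step duplicates the string.
So the next term is two copies of lililililililili.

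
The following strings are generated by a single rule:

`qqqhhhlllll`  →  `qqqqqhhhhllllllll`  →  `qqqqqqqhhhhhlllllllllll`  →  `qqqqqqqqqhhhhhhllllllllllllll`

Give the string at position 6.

qqqqqqqqqqqqqhhhhhhhhllllllllllllllllllll

Term n consists of 2n+1 q's, followed by n+2 h's, followed by 3n+2 l's (n = 1, 2, …).
For term 6, n = 6, so the run lengths are 13, 8, 20.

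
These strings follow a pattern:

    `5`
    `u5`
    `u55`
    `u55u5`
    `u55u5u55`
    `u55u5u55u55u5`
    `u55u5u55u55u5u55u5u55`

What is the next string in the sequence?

Each term (from the third on) is the previous term followed by the one before it: term 3 = u5·5 = u55.
The next term joins u55u5u55u55u5u55u5u55 and u55u5u55u55u5.

u55u5u55u55u5u55u5u55u55u5u55u55u5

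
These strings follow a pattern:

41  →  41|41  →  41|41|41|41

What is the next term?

Every step duplicates the string with '|' between the halves.
So the next term is two copies of 41|41|41|41 with '|' between the halves.

41|41|41|41|41|41|41|41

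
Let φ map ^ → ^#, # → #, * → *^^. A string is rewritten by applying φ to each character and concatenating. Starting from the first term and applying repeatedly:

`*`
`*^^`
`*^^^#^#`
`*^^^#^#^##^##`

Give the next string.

*^^^#^#^##^##^###^###

Replace each of the 13 characters of *^^^#^#^##^## in place — *^^ ^# ^# ^# # ^# # ^# # # ^# # # — and concatenate.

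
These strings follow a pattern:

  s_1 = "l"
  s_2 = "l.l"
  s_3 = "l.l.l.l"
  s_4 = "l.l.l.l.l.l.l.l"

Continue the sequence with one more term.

Every step duplicates the string with '.' between the halves.
One more doubling of l.l.l.l.l.l.l.l gives the answer.

l.l.l.l.l.l.l.l.l.l.l.l.l.l.l.l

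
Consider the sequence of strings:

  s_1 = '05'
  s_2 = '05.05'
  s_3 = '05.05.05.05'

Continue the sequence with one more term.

Each string is two copies of the previous one joined by '.'.
So the next term is two copies of 05.05.05.05 with '.' between the halves.

05.05.05.05.05.05.05.05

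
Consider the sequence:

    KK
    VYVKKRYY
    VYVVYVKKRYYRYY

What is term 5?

VYVVYVVYVVYVKKRYYRYYRYYRYY

Every step adds VYV to the front and RYY to the end of the previous string.
From VYVVYVKKRYYRYY, 2 further steps: VYVVYVKKRYYRYY → VYVVYVVYVKKRYYRYYRYY → (answer).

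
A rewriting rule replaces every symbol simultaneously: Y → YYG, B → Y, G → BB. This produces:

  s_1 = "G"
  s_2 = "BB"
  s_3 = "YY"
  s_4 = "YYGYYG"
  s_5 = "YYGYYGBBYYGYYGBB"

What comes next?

YYGYYGBBYYGYYGBBYYYYGYYGBBYYGYYGBBYY

Replace each of the 16 characters of YYGYYGBBYYGYYGBB in place — YYG YYG BB YYG YYG BB Y Y YYG YYG BB YYG YYG BB Y Y — and concatenate.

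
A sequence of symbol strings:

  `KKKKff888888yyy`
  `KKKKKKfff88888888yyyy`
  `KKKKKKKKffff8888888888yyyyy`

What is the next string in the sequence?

Term n consists of 2n K's, followed by n f's, followed by 2n+2 8's, followed by n+1 y's, where the shown terms are n = 2, 3, 4.
For the next term, n = 5, so the run lengths are 10, 5, 12, 6.

KKKKKKKKKKfffff888888888888yyyyyy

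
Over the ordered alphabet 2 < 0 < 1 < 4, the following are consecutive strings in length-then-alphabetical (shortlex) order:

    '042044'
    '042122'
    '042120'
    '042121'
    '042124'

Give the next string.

042102

Treat 042124 as a base-4 numeral over the given alphabet and add one, carrying through any trailing 4's.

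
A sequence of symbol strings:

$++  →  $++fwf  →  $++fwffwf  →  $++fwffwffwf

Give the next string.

The strings grow by a fixed suffix fwf each time.
So the next term is $++fwffwffwf·fwf.

$++fwffwffwffwf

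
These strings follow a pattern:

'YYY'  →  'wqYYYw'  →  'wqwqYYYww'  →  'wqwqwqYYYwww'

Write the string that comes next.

wqwqwqwqYYYwwww

s(k+1) = wq·s(k)·w, so each term gains wq as a prefix and w as a suffix.
One more step from wqwqwqYYYwww gives the answer.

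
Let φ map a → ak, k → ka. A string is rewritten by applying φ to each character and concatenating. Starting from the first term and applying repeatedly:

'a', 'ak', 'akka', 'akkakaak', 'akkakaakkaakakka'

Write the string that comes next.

akkakaakkaakakkakaakakkaakkakaak

Replace each of the 16 characters of akkakaakkaakakka in place — ak ka ka ak ka ak ak ka ka ak ak ka ak ka ka ak — and concatenate.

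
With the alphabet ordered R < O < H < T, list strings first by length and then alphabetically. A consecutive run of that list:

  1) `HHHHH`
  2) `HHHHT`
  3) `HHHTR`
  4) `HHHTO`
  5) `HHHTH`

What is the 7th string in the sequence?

HHTRR

Stepping forward 2 times from HHHTH: HHHTH → HHHTT, then the target.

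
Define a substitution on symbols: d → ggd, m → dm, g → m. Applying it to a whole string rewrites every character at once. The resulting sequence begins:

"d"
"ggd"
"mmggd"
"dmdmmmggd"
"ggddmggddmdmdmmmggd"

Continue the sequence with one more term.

Replace each of the 19 characters of ggddmggddmdmdmmmggd in place — m m ggd ggd dm m m ggd ggd dm ggd dm ggd dm dm dm m m ggd — and concatenate.

mmggdggddmmmggdggddmggddmggddmdmdmmmggd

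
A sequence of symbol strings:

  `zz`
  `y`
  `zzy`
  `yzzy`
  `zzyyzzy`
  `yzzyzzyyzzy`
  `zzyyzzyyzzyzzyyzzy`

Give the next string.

From term 3 onward, concatenate the second-to-last term with the last: zz·y = zzy, y·zzy = yzzy, …
So term 8 is yzzyzzyyzzy·zzyyzzyyzzyzzyyzzy.

yzzyzzyyzzyzzyyzzyyzzyzzyyzzy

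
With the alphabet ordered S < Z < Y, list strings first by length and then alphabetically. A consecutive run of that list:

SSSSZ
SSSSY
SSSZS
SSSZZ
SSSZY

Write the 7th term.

SSSYZ

Stepping forward 2 times from SSSZY: SSSZY → SSSYS, then the target.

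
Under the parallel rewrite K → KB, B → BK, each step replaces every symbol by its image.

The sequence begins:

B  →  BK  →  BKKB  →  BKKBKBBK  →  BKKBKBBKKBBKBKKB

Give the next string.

BKKBKBBKKBBKBKKBKBBKBKKBBKKBKBBK

Replace each of the 16 characters of BKKBKBBKKBBKBKKB in place — BK KB KB BK KB BK BK KB KB BK BK KB BK KB KB BK — and concatenate.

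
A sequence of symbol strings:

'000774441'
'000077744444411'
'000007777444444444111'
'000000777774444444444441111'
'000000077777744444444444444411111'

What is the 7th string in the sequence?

Reading off run lengths: 0 runs 3, 4, 5, 6, 7; 7 runs 2, 3, 4, 5, 6; 4 runs 3, 6, 9, 12, 15; 1 runs 1, 2, 3, 4, 5 — each is linear in n (n = 1, 2, …).
For term 7, n = 7, so the run lengths are 9, 8, 21, 7.

000000000777777774444444444444444444441111111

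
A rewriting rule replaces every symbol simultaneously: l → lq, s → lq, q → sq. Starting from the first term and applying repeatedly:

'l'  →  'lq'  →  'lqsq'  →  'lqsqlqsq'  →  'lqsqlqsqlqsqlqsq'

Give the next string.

φ(lqsqlqsqlqsqlqsq) expands symbol-by-symbol to lq sq lq sq lq sq lq sq lq sq lq sq lq sq lq sq; joining the 16 pieces gives the next term.

lqsqlqsqlqsqlqsqlqsqlqsqlqsqlqsq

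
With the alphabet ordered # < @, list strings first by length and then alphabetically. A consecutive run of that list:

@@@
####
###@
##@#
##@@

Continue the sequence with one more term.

Treat ##@@ as a base-2 numeral over the given alphabet and add one, carrying through any trailing @'s.

#@##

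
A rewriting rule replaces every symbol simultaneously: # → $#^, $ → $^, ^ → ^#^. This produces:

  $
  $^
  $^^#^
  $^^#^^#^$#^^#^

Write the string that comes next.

$^^#^^#^$#^^#^^#^$#^^#^$^$#^^#^^#^$#^^#^

φ($^^#^^#^$#^^#^) expands symbol-by-symbol to $^ ^#^ ^#^ $#^ ^#^ ^#^ $#^ ^#^ $^ $#^ ^#^ ^#^ $#^ ^#^; joining the 14 pieces gives the next term.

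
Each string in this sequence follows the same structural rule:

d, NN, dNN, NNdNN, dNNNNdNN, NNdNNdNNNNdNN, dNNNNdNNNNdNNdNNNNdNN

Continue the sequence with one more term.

This is a Fibonacci-style word recurrence s(k) = s(k−2)·s(k−1): e.g. d·NN = dNN.
Continuing: NNdNNdNNNNdNN · dNNNNdNNNNdNNdNNNNdNN gives term 8.

NNdNNdNNNNdNNdNNNNdNNNNdNNdNNNNdNN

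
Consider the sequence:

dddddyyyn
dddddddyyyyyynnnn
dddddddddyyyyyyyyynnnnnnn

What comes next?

dddddddddddyyyyyyyyyyyynnnnnnnnnn

Term n consists of 2n+3 d's, followed by 3n y's, followed by 3n-2 n's (n = 1, 2, …).
For the next term, n = 4, so the run lengths are 11, 12, 10.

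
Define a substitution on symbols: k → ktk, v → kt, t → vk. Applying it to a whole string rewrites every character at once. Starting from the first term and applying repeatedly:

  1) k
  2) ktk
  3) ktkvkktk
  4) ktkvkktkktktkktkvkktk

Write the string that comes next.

ktkvkktkktktkktkvkktkktkvkktkvkktkktkvkktkktktkktkvkktk

φ(ktkvkktkktktkktkvkktk) expands symbol-by-symbol to ktk vk ktk kt ktk ktk vk ktk ktk vk ktk vk ktk ktk vk ktk kt ktk ktk vk ktk; joining the 21 pieces gives the next term.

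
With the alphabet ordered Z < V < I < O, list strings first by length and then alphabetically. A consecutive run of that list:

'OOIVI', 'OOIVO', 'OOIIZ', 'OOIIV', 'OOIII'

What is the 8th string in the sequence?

OOIOV

Advancing 3 positions from OOIII through OOIII → OOIIO → OOIOZ reaches term 8.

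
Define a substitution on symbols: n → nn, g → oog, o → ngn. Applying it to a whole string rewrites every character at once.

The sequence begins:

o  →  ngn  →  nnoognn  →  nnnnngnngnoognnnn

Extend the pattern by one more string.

nnnnnnnnnnoognnnnoognnngnngnoognnnnnnnn

Replace each of the 17 characters of nnnnngnngnoognnnn in place — nn nn nn nn nn oog nn nn oog nn ngn ngn oog nn nn nn nn — and concatenate.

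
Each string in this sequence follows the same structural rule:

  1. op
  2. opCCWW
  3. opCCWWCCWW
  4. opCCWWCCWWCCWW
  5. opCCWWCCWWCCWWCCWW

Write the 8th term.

opCCWWCCWWCCWWCCWWCCWWCCWWCCWW

Each term is the previous one with CCWW appended.
From opCCWWCCWWCCWWCCWW, 3 further steps: opCCWWCCWWCCWWCCWW → opCCWWCCWWCCWWCCWWCCWW → opCCWWCCWWCCWWCCWWCCWWCCWW → (answer).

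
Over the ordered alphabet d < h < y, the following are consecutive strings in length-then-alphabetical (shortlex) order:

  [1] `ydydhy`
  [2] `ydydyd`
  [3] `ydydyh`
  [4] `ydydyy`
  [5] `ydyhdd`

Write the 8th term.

Stepping forward 3 times from ydyhdd: ydyhdd → ydyhdh → ydyhdy, then the target.

ydyhhd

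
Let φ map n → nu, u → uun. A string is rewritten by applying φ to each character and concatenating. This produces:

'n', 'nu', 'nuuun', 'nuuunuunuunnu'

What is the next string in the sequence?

nuuunuunuunnuuunuunnuuunuunnunuuun

Replace each of the 13 characters of nuuunuunuunnu in place — nu uun uun uun nu uun uun nu uun uun nu nu uun — and concatenate.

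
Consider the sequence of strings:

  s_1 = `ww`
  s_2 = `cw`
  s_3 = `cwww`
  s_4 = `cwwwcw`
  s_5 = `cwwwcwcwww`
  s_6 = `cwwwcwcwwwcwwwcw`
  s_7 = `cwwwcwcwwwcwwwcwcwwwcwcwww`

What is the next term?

cwwwcwcwwwcwwwcwcwwwcwcwwwcwwwcwcwwwcwwwcw

From term 3 onward, concatenate the last term with the second-to-last: cw·ww = cwww, cwww·cw = cwwwcw, …
The next term joins cwwwcwcwwwcwwwcwcwwwcwcwww and cwwwcwcwwwcwwwcw.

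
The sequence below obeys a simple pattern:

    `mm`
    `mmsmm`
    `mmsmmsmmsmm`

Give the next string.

Every step duplicates the string with 's' between the halves.
Doubling mmsmmsmmsmm with 's' between the halves:

mmsmmsmmsmmsmmsmmsmmsmm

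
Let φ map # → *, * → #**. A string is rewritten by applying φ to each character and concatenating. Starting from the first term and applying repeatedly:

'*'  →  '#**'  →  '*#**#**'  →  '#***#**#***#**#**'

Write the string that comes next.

*#**#**#***#**#***#**#**#***#**#***#**#**

Replace each of the 17 characters of #***#**#***#**#** in place — * #** #** #** * #** #** * #** #** #** * #** #** * #** #** — and concatenate.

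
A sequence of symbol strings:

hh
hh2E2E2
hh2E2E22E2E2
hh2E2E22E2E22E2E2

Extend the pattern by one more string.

hh2E2E22E2E22E2E22E2E2

Each term is the previous one with 2E2E2 appended.
So the next term is hh2E2E22E2E22E2E2·2E2E2.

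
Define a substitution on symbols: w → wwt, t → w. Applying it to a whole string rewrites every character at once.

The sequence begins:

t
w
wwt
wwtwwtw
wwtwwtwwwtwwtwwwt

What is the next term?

Replace each of the 17 characters of wwtwwtwwwtwwtwwwt in place — wwt wwt w wwt wwt w wwt wwt wwt w wwt wwt w wwt wwt wwt w — and concatenate.

wwtwwtwwwtwwtwwwtwwtwwtwwwtwwtwwwtwwtwwtw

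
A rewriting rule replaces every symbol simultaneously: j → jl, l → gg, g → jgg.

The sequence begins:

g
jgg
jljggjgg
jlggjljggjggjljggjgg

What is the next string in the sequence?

jlggjggjggjlggjljggjggjljggjggjlggjljggjggjljggjgg

Replace each of the 20 characters of jlggjljggjggjljggjgg in place — jl gg jgg jgg jl gg jl jgg jgg jl jgg jgg jl gg jl jgg jgg jl jgg jgg — and concatenate.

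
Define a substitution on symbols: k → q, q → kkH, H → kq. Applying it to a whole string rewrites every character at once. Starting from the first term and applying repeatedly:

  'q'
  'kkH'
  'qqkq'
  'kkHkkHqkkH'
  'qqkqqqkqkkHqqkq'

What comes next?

Rewriting the 15 symbols of qqkqqqkqkkHqqkq one by one yields kkH kkH q kkH kkH kkH q kkH q q kq kkH kkH q kkH; concatenated:

kkHkkHqkkHkkHkkHqkkHqqkqkkHkkHqkkH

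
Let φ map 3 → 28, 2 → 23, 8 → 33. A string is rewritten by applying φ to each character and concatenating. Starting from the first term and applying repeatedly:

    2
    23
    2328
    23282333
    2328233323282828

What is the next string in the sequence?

Rewriting the 16 symbols of 2328233323282828 one by one yields 23 28 23 33 23 28 28 28 23 28 23 33 23 33 23 33; concatenated:

23282333232828282328233323332333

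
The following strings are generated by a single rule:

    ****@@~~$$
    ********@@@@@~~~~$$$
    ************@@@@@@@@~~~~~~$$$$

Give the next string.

Each string has the form *^{4n} @^{3n-1} ~^{2n} $^{n+1} (n = 1, 2, …).
At n = 4 the blocks have lengths 16, 11, 8, 5.

****************@@@@@@@@@@@~~~~~~~~$$$$$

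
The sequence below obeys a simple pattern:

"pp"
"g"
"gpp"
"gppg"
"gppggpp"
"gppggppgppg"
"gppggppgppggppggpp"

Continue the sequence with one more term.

gppggppgppggppggppgppggppgppg

Each term (from the third on) is the previous term followed by the one before it: term 3 = g·pp = gpp.
The next term joins gppggppgppggppggpp and gppggppgppg.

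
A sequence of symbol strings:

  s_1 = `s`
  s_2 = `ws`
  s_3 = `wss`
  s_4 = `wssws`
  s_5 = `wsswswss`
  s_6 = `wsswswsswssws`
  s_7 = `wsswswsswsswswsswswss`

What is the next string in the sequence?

wsswswsswsswswsswswsswsswswsswssws

From term 3 onward, concatenate the last term with the second-to-last: ws·s = wss, wss·ws = wssws, …
Continuing: wsswswsswsswswsswswss · wsswswsswssws gives term 8.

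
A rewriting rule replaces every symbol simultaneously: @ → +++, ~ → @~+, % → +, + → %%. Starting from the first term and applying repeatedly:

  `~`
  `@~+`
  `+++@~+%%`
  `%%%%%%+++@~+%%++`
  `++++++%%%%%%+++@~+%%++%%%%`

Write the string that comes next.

Rewriting the 26 symbols of ++++++%%%%%%+++@~+%%++%%%% one by one yields %% %% %% %% %% %% + + + + + + %% %% %% +++ @~+ %% + + %% %% + + + +; concatenated:

%%%%%%%%%%%%++++++%%%%%%+++@~+%%++%%%%++++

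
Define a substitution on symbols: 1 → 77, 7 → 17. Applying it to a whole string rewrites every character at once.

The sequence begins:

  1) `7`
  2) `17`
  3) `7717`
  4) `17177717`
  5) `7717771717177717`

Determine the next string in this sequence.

Rewriting the 16 symbols of 7717771717177717 one by one yields 17 17 77 17 17 17 77 17 77 17 77 17 17 17 77 17; concatenated:

17177717171777177717771717177717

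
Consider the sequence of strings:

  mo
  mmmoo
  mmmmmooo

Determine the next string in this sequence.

Each string has the form m^{2n-1} o^{n} (n = 1, 2, …).
At n = 4 the blocks have lengths 7, 4.

mmmmmmmoooo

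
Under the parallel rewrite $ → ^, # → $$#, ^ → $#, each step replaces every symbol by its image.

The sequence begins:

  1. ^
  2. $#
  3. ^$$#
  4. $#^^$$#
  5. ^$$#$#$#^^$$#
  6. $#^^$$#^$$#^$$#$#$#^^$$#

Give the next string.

Applying the rule to each of the 24 symbols of $#^^$$#^$$#^$$#$#$#^^$$# gives the pieces ^ $$# $# $# ^ ^ $$# $# ^ ^ $$# $# ^ ^ $$# ^ $$# ^ $$# $# $# ^ ^ $$#, which concatenate to the answer.

^$$#$#$#^^$$#$#^^$$#$#^^$$#^$$#^$$#$#$#^^$$#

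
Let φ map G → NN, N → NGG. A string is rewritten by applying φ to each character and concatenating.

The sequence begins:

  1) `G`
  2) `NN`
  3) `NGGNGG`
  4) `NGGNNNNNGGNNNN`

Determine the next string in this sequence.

NGGNNNNNGGNGGNGGNGGNGGNNNNNGGNGGNGGNGG

Replace each of the 14 characters of NGGNNNNNGGNNNN in place — NGG NN NN NGG NGG NGG NGG NGG NN NN NGG NGG NGG NGG — and concatenate.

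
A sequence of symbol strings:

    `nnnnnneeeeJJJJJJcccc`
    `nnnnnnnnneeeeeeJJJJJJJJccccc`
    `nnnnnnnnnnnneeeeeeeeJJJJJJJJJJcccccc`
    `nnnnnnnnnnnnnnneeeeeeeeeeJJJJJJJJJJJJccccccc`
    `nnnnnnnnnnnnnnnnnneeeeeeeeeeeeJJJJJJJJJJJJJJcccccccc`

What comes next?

Each string has the form n^{3n} e^{2n} J^{2n+2} c^{n+2}, where the shown terms are n = 2, 3, 4, 5, 6.
Setting n = 7 gives 21, 14, 16, 9 characters in each block.

nnnnnnnnnnnnnnnnnnnnneeeeeeeeeeeeeeJJJJJJJJJJJJJJJJccccccccc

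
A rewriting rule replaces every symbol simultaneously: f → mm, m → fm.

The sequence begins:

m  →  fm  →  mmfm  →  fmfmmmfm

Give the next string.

Apply φ to fmfmmmfm symbol by symbol: f→mm, m→fm, f→mm, m→fm, m→fm, m→fm, f→mm, m→fm; joined: mm fm mm fm fm fm mm fm.

mmfmmmfmfmfmmmfm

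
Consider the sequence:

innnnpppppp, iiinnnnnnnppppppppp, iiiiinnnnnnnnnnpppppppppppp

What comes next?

Term n consists of 2n-1 i's, followed by 3n+1 n's, followed by 3n+3 p's (n = 1, 2, …).
For the next term, n = 4, so the run lengths are 7, 13, 15.

iiiiiiinnnnnnnnnnnnnppppppppppppppp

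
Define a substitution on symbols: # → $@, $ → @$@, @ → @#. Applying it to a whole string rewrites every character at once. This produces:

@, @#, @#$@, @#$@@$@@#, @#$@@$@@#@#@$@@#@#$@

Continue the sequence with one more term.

@#$@@$@@#@#@$@@#@#$@@#$@@#@$@@#@#$@@#$@@$@@#

φ(@#$@@$@@#@#@$@@#@#$@) expands symbol-by-symbol to @# $@ @$@ @# @# @$@ @# @# $@ @# $@ @# @$@ @# @# $@ @# $@ @$@ @#; joining the 20 pieces gives the next term.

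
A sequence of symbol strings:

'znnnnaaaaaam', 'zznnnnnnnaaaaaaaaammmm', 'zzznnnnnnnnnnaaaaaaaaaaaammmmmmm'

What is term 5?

The n-th term is n z's then 3n+1 n's then 3n+3 a's then 3n-2 m's (n = 1, 2, …).
Setting n = 5 gives 5, 16, 18, 13 characters in each block.

zzzzznnnnnnnnnnnnnnnnaaaaaaaaaaaaaaaaaammmmmmmmmmmmm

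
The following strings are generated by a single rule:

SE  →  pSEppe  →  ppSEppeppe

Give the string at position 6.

Every step adds p to the front and ppe to the end of the previous string.
From ppSEppeppe, 3 further steps: ppSEppeppe → pppSEppeppeppe → ppppSEppeppeppeppe → (answer).

pppppSEppeppeppeppeppe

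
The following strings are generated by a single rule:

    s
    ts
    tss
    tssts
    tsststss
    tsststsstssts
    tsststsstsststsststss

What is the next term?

tsststsstsststsststsstsststsstssts

From term 3 onward, concatenate the last term with the second-to-last: ts·s = tss, tss·ts = tssts, …
Continuing: tsststsstsststsststss · tsststsstssts gives term 8.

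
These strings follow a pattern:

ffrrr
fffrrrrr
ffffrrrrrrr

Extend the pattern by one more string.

fffffrrrrrrrrr

Reading off run lengths: f runs 2, 3, 4; r runs 3, 5, 7 — each is linear in n (n = 1, 2, …).
For the next term, n = 4, so the run lengths are 5, 9.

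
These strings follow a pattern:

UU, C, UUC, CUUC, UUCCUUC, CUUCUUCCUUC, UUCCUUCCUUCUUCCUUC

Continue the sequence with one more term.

From term 3 onward, concatenate the second-to-last term with the last: UU·C = UUC, C·UUC = CUUC, …
Continuing: CUUCUUCCUUC · UUCCUUCCUUCUUCCUUC gives term 8.

CUUCUUCCUUCUUCCUUCCUUCUUCCUUC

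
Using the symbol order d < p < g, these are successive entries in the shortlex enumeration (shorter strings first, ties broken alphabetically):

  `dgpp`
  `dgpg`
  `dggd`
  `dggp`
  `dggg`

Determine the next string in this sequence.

Find the rightmost character of dggg below g, bump it to the next letter, and reset everything to its right to d.

pddd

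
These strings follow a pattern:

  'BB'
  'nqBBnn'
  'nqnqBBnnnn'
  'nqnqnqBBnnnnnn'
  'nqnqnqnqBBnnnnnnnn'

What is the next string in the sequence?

nqnqnqnqnqBBnnnnnnnnnn

Every step adds nq to the front and nn to the end of the previous string.
One more step from nqnqnqnqBBnnnnnnnn gives the answer.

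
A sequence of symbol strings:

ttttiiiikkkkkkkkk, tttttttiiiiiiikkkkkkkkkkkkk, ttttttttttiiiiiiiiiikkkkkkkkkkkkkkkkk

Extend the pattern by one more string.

tttttttttttttiiiiiiiiiiiiikkkkkkkkkkkkkkkkkkkkk

Each string has the form t^{3n-2} i^{3n-2} k^{4n+1}, where the shown terms are n = 2, 3, 4.
For the next term, n = 5, so the run lengths are 13, 13, 21.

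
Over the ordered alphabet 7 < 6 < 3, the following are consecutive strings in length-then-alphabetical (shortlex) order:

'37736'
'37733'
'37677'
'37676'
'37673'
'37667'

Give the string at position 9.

Advancing 3 positions from 37667 through 37667 → 37666 → 37663 reaches term 9.

37637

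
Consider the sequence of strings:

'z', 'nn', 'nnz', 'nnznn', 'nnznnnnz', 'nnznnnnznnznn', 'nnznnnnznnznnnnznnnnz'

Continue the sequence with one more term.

From term 3 onward, concatenate the last term with the second-to-last: nn·z = nnz, nnz·nn = nnznn, …
So term 8 is nnznnnnznnznnnnznnnnz·nnznnnnznnznn.

nnznnnnznnznnnnznnnnznnznnnnznnznn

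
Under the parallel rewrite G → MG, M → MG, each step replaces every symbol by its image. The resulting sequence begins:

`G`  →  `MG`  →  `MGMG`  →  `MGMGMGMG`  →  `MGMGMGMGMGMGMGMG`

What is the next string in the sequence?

Replace each of the 16 characters of MGMGMGMGMGMGMGMG in place — MG MG MG MG MG MG MG MG MG MG MG MG MG MG MG MG — and concatenate.

MGMGMGMGMGMGMGMGMGMGMGMGMGMGMGMG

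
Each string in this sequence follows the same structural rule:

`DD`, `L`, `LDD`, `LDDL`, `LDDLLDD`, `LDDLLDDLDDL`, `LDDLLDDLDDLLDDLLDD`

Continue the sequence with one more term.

Each term (from the third on) is the previous term followed by the one before it: term 3 = L·DD = LDD.
The next term joins LDDLLDDLDDLLDDLLDD and LDDLLDDLDDL.

LDDLLDDLDDLLDDLLDDLDDLLDDLDDL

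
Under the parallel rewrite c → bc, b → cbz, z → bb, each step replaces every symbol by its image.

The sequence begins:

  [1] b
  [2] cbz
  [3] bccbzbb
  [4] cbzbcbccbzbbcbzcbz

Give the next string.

Rewriting the 18 symbols of cbzbcbccbzbbcbzcbz one by one yields bc cbz bb cbz bc cbz bc bc cbz bb cbz cbz bc cbz bb bc cbz bb; concatenated:

bccbzbbcbzbccbzbcbccbzbbcbzcbzbccbzbbbccbzbb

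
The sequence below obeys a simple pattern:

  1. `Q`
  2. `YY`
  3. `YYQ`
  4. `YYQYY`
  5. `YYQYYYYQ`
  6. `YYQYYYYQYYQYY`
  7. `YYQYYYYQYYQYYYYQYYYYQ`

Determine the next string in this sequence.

YYQYYYYQYYQYYYYQYYYYQYYQYYYYQYYQYY

From term 3 onward, concatenate the last term with the second-to-last: YY·Q = YYQ, YYQ·YY = YYQYY, …
So term 8 is YYQYYYYQYYQYYYYQYYYYQ·YYQYYYYQYYQYY.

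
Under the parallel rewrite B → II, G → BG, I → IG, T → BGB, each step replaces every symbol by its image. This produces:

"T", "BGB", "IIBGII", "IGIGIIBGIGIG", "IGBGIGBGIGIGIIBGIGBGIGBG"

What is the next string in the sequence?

Replace each of the 24 characters of IGBGIGBGIGIGIIBGIGBGIGBG in place — IG BG II BG IG BG II BG IG BG IG BG IG IG II BG IG BG II BG IG BG II BG — and concatenate.

IGBGIIBGIGBGIIBGIGBGIGBGIGIGIIBGIGBGIIBGIGBGIIBG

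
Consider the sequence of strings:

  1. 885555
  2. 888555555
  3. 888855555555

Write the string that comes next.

888885555555555

The n-th term is n 8's then 2n 5's, where the shown terms are n = 2, 3, 4.
Setting n = 5 gives 5, 10 characters in each block.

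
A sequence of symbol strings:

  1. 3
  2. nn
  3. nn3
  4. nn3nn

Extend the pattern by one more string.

This is a Fibonacci-style word recurrence s(k) = s(k−1)·s(k−2): e.g. nn·3 = nn3.
The next term joins nn3nn and nn3.

nn3nnnn3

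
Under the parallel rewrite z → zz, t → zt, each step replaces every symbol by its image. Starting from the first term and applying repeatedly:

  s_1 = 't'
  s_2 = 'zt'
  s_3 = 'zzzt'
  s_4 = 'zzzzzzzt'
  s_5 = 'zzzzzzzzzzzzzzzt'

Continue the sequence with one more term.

Replace each of the 16 characters of zzzzzzzzzzzzzzzt in place — zz zz zz zz zz zz zz zz zz zz zz zz zz zz zz zt — and concatenate.

zzzzzzzzzzzzzzzzzzzzzzzzzzzzzzzt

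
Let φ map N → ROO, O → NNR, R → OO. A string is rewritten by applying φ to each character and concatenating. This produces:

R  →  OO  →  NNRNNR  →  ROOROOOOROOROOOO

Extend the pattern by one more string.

Replace each of the 16 characters of ROOROOOOROOROOOO in place — OO NNR NNR OO NNR NNR NNR NNR OO NNR NNR OO NNR NNR NNR NNR — and concatenate.

OONNRNNROONNRNNRNNRNNROONNRNNROONNRNNRNNRNNR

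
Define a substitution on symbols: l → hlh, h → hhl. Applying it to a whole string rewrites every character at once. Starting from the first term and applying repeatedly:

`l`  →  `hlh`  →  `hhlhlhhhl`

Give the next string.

hhlhhlhlhhhlhlhhhlhhlhhlhlh

Expanding hhlhlhhhl: h→hhl, h→hhl, l→hlh, h→hhl, l→hlh, h→hhl, h→hhl, h→hhl, l→hlh. Concatenated: hhl hhl hlh hhl hlh hhl hhl hhl hlh.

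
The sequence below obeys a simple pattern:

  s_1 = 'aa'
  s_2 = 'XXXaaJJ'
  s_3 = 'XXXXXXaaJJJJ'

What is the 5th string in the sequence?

Each term wraps the previous one in XXX on the left and JJ on the right.
From XXXXXXaaJJJJ, 2 further steps: XXXXXXaaJJJJ → XXXXXXXXXaaJJJJJJ → (answer).

XXXXXXXXXXXXaaJJJJJJJJ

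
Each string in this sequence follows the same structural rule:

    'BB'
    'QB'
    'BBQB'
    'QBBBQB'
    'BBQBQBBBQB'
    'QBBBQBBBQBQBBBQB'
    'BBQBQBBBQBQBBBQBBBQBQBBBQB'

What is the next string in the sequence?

This is a Fibonacci-style word recurrence s(k) = s(k−2)·s(k−1): e.g. BB·QB = BBQB.
The next term joins QBBBQBBBQBQBBBQB and BBQBQBBBQBQBBBQBBBQBQBBBQB.

QBBBQBBBQBQBBBQBBBQBQBBBQBQBBBQBBBQBQBBBQB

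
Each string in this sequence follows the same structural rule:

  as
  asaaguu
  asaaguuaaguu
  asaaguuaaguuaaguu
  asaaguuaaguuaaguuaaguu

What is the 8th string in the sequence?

Every step adds aaguu to the end: s(k+1) = s(k)·aaguu.
From asaaguuaaguuaaguuaaguu, 3 further steps: asaaguuaaguuaaguuaaguu → asaaguuaaguuaaguuaaguuaaguu → asaaguuaaguuaaguuaaguuaaguuaaguu → (answer).

asaaguuaaguuaaguuaaguuaaguuaaguuaaguu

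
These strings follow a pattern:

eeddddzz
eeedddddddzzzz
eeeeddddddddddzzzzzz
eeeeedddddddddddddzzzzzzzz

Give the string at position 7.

eeeeeeeeddddddddddddddddddddddzzzzzzzzzzzzzz

Term n consists of n+1 e's, followed by 3n+1 d's, followed by 2n z's (n = 1, 2, …).
For term 7, n = 7, so the run lengths are 8, 22, 14.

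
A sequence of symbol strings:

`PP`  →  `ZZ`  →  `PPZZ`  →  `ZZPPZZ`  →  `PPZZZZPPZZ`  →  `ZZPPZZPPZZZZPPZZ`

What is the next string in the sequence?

PPZZZZPPZZZZPPZZPPZZZZPPZZ

This is a Fibonacci-style word recurrence s(k) = s(k−2)·s(k−1): e.g. PP·ZZ = PPZZ.
Continuing: PPZZZZPPZZ · ZZPPZZPPZZZZPPZZ gives term 7.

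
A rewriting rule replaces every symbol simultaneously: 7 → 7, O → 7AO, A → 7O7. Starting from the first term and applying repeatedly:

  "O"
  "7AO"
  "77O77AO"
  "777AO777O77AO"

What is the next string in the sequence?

7777O77AO7777AO777O77AO

φ(777AO777O77AO) expands symbol-by-symbol to 7 7 7 7O7 7AO 7 7 7 7AO 7 7 7O7 7AO; joining the 13 pieces gives the next term.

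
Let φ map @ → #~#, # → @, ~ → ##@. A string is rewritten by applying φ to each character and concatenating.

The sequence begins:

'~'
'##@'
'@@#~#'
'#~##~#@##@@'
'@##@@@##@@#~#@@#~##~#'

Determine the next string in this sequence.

Replace each of the 21 characters of @##@@@##@@#~#@@#~##~# in place — #~# @ @ #~# #~# #~# @ @ #~# #~# @ ##@ @ #~# #~# @ ##@ @ @ ##@ @ — and concatenate.

#~#@@#~##~##~#@@#~##~#@##@@#~##~#@##@@@##@@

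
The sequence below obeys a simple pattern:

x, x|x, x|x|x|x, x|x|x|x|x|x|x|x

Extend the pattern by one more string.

s(k+1) = s(k)·|·s(k) — each term doubles the last with '|' between the halves.
So the next term is two copies of x|x|x|x|x|x|x|x with '|' between the halves.

x|x|x|x|x|x|x|x|x|x|x|x|x|x|x|x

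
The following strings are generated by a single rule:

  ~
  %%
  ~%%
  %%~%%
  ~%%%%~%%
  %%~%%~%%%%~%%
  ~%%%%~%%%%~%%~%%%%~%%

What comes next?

This is a Fibonacci-style word recurrence s(k) = s(k−2)·s(k−1): e.g. ~·%% = ~%%.
Continuing: %%~%%~%%%%~%% · ~%%%%~%%%%~%%~%%%%~%% gives term 8.

%%~%%~%%%%~%%~%%%%~%%%%~%%~%%%%~%%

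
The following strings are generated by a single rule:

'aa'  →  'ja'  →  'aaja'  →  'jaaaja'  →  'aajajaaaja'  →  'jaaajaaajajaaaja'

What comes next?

Each term (from the third on) is the two preceding terms concatenated in order: term 3 = aa·ja = aaja.
Continuing: aajajaaaja · jaaajaaajajaaaja gives term 7.

aajajaaajajaaajaaajajaaaja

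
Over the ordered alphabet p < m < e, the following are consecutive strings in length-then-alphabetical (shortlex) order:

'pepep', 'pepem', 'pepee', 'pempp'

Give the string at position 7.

Stepping forward 3 times from pempp: pempp → pempm → pempe, then the target.

pemmp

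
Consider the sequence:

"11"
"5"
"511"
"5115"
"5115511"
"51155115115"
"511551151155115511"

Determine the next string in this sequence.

51155115115511551151155115115

Each term (from the third on) is the previous term followed by the one before it: term 3 = 5·11 = 511.
Continuing: 511551151155115511 · 51155115115 gives term 8.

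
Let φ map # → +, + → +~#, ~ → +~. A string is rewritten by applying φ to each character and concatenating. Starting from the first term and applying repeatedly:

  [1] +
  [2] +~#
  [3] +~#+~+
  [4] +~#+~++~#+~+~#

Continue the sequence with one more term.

+~#+~++~#+~+~#+~#+~++~#+~+~#+~+

Applying the rule to each of the 14 symbols of +~#+~++~#+~+~# gives the pieces +~# +~ + +~# +~ +~# +~# +~ + +~# +~ +~# +~ +, which concatenate to the answer.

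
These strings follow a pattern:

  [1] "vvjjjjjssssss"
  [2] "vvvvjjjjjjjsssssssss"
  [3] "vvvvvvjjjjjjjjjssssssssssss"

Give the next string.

Each string has the form v^{2n} j^{2n+3} s^{3n+3} (n = 1, 2, …).
Setting n = 4 gives 8, 11, 15 characters in each block.

vvvvvvvvjjjjjjjjjjjsssssssssssssss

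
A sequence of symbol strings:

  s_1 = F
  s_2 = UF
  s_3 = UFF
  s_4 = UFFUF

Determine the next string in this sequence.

From term 3 onward, concatenate the last term with the second-to-last: UF·F = UFF, UFF·UF = UFFUF, …
The next term joins UFFUF and UFF.

UFFUFUFF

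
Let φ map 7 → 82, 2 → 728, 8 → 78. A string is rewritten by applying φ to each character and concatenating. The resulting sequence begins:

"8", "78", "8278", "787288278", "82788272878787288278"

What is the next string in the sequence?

Rewriting the 20 symbols of 82788272878787288278 one by one yields 78 728 82 78 78 728 82 728 78 82 78 82 78 82 728 78 78 728 82 78; concatenated:

787288278787288272878827882788272878787288278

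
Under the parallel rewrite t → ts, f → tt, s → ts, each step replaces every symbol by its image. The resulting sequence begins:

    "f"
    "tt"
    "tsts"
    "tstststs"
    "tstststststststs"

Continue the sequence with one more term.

Replace each of the 16 characters of tstststststststs in place — ts ts ts ts ts ts ts ts ts ts ts ts ts ts ts ts — and concatenate.

tstststststststststststststststs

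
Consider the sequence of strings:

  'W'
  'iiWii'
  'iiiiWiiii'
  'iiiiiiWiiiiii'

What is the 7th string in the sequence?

Every step adds ii to the front and ii to the end of the previous string.
From iiiiiiWiiiiii, 3 further steps: iiiiiiWiiiiii → iiiiiiiiWiiiiiiii → iiiiiiiiiiWiiiiiiiiii → (answer).

iiiiiiiiiiiiWiiiiiiiiiiii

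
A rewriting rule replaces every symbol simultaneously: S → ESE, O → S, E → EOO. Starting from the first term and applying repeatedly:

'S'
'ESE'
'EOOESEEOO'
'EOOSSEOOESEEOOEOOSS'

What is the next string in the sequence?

φ(EOOSSEOOESEEOOEOOSS) expands symbol-by-symbol to EOO S S ESE ESE EOO S S EOO ESE EOO EOO S S EOO S S ESE ESE; joining the 19 pieces gives the next term.

EOOSSESEESEEOOSSEOOESEEOOEOOSSEOOSSESEESE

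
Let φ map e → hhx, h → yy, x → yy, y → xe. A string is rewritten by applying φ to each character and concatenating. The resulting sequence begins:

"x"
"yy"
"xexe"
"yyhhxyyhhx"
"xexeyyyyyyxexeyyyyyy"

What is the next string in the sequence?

Replace each of the 20 characters of xexeyyyyyyxexeyyyyyy in place — yy hhx yy hhx xe xe xe xe xe xe yy hhx yy hhx xe xe xe xe xe xe — and concatenate.

yyhhxyyhhxxexexexexexeyyhhxyyhhxxexexexexexe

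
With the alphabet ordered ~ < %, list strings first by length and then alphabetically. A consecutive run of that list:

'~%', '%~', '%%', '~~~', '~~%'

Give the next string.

The successor of ~~% increments the rightmost position that isn't already % and resets every position after it to ~.

~%~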